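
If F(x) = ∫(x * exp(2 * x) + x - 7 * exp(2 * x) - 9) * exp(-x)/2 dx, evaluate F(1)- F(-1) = -8*E + 8*exp(-1)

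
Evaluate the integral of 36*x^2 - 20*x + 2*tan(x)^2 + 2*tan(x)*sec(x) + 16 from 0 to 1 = 2*tan(1) + 2/cos(1) + 14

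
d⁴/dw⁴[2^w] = 2^w*log(2)^4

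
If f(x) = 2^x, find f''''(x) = 2^x*log(2)^4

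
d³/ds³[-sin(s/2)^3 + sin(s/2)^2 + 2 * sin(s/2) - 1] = -sin(s)/2 - 5*cos(s/2)/32 - 27*cos(3*s/2)/32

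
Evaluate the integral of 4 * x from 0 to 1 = 2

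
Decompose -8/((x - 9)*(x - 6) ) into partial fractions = 8/(3*(x - 6)) - 8/(3*(x - 9))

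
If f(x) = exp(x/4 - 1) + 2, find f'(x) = exp(x/4 - 1)/4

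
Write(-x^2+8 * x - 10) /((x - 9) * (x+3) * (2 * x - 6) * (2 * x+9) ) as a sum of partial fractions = 53/(243*(2*x + 9)) - 43/(432*(x + 3)) - 1/(216*(x - 3)) - 19/(3888*(x - 9))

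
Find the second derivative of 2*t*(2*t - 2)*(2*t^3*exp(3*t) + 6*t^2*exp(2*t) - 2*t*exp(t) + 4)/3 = 24*t^5*exp(3*t) + 56*t^4*exp(3*t) + 32*t^4*exp(2*t) - 32*t^3*exp(3*t)/3 + 96*t^3*exp(2*t) - 8*t^3*exp(t)/3 - 32*t^2*exp(3*t) - 40*t^2*exp(t)/3 - 48*t*exp(2*t) - 16*t*exp(t)/3 + 16*exp(t)/3 + 32/3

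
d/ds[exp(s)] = exp(s)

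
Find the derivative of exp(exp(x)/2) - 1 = exp(x + exp(x)/2)/2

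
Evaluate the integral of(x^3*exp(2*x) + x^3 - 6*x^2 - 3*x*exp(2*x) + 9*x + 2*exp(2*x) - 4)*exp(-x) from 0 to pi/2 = (-1 + pi/2)^3*(-exp(-pi/2) + exp(pi/2))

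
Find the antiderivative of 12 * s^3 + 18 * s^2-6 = 3*s^4 + 6*s^3 - 6*s + C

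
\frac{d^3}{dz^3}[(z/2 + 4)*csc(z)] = (z*cos(z)/(2*sin(z)) - 3*z*cos(z)/sin(z)^3 - 3/2 + 4*cos(z)/sin(z) + 3/sin(z)^2 - 24*cos(z)/sin(z)^3)/sin(z)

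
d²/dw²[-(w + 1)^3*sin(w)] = w^3*sin(w) + 3*w^2*sin(w) - 6*w^2*cos(w) - 3*w*sin(w) - 12*w*cos(w) - 5*sin(w) - 6*cos(w)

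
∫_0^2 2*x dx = 4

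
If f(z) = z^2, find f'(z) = 2*z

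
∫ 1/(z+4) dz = log(3*z/4 + 3) + C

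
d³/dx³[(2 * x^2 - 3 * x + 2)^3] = 960*x^3 - 2160*x^2 + 1872*x - 594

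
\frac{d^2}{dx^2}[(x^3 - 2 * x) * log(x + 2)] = (6*x^3*log(x + 2) + 5*x^3 + 24*x^2*log(x + 2) + 12*x^2 + 24*x*log(x + 2) - 2*x - 8)/(x^2 + 4*x + 4)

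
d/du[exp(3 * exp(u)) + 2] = 3*exp(u + 3*exp(u))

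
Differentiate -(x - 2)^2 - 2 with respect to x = 4 - 2*x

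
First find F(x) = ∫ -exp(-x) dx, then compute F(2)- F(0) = -1 + exp(-2)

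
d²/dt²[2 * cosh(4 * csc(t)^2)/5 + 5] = 16*(-2*sinh(4/sin(t)^2) + 3*sinh(4/sin(t)^2)/sin(t)^2 + 8*cos(t)^2*cosh(4/sin(t)^2)/sin(t)^4)/(5*sin(t)^2)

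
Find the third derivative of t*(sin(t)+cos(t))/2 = -sqrt(2)*(t*cos(t + pi/4) + 3*sin(t + pi/4))/2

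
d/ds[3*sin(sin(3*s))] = 9*cos(3*s)*cos(sin(3*s))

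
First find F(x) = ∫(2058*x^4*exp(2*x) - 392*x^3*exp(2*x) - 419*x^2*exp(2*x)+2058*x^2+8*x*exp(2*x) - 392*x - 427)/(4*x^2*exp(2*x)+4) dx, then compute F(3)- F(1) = -log(1 + exp(2)) + log(1 + 9*exp(6)) + 7707/2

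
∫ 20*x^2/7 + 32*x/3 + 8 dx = 20*x^3/21 + 16*x^2/3 + 8*x + C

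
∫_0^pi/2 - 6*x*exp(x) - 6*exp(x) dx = -3*pi*exp(pi/2)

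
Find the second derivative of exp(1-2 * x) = 4*exp(1 - 2*x)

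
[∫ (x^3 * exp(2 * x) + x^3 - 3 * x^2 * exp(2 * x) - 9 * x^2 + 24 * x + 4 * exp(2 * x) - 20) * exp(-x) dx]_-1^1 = -28*E + 28*exp(-1)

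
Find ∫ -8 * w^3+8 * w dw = -2*w^4 + 4*w^2 + C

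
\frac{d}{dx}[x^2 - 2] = 2*x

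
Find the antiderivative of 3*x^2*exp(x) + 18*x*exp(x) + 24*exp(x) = 3*(x + 2)^2*exp(x) + C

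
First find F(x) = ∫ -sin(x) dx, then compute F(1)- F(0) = -1 + cos(1)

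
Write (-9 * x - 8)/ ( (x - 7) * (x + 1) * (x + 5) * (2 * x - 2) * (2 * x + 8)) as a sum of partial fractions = 37/(1152*(x + 5)) - 7/(165*(x + 4)) + 1/(768*(x + 1)) + 17/(1440*(x - 1)) - 71/(25344*(x - 7))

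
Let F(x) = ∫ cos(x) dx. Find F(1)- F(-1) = 2*sin(1)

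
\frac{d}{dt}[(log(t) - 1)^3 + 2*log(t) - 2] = (3*log(t)^2 - 6*log(t) + 5)/t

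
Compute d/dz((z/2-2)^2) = z/2 - 2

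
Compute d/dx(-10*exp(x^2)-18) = -20*x*exp(x^2)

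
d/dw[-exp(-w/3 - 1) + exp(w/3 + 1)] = (exp(2*w/3 + 2) + 1)*exp(-w/3 - 1)/3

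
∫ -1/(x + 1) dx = -log(x + 1) + C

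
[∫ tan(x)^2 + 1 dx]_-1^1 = 2*tan(1)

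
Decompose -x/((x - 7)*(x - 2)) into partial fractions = 2/(5*(x - 2)) - 7/(5*(x - 7))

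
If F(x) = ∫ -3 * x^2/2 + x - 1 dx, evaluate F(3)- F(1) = -11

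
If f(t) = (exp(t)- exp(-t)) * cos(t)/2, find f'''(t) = -sqrt(2)*(exp(2*t)*sin(t + pi/4) + cos(t + pi/4))*exp(-t)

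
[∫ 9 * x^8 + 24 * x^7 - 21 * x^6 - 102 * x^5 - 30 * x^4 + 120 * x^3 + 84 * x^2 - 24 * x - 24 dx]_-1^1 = -8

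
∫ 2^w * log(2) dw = 2^w + C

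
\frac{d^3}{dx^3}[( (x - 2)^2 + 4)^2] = 24*x - 48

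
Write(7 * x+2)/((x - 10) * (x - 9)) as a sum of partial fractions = -65/(x - 9) + 72/(x - 10)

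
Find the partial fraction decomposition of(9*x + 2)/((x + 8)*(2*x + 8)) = 35/(4*(x + 8)) - 17/(4*(x + 4))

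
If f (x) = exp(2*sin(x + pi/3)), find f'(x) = 2*exp(2*sin(x + pi/3))*cos(x + pi/3)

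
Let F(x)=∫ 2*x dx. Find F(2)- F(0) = 4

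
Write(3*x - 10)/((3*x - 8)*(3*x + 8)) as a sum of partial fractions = 9/(8*(3*x + 8)) - 1/(8*(3*x - 8))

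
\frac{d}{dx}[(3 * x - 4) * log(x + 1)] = (3*x*log(x + 1) + 3*x + 3*log(x + 1) - 4)/(x + 1)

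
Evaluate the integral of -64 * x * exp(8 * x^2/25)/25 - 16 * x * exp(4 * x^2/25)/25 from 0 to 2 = -4*exp(32/25) - 2*exp(16/25) + 6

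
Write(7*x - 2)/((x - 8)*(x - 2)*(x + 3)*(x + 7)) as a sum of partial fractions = 17/(180*(x + 7)) - 23/(220*(x + 3)) - 2/(45*(x - 2)) + 3/(55*(x - 8))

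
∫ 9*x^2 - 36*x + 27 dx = 3*x^3 - 18*x^2 + 27*x + C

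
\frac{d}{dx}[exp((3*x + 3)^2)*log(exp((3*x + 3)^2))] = 18*x*(9*x^2 + 18*x)*exp(9*x^2 + 18*x + 9) + 180*x*exp(9*x^2 + 18*x + 9) + 18*(9*x^2 + 18*x)*exp(9*x^2 + 18*x + 9) + 180*exp(9*x^2 + 18*x + 9)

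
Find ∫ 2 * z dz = z^2 + C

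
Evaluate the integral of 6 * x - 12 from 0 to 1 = -9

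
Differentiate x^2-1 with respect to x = 2*x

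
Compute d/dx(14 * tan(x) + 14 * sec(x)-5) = 14*(sin(x) + 1)/cos(x)^2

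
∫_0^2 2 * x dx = 4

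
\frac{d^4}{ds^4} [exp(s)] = exp(s)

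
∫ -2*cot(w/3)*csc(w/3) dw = 6*csc(w/3) + C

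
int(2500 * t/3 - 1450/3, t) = 1250*t^2/3 - 1450*t/3 + C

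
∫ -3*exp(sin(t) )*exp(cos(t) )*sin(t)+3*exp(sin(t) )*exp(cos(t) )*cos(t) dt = 3*exp(sqrt(2)*sin(t + pi/4)) + C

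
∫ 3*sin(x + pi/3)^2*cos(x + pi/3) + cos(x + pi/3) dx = sin(x + pi/3)^3 + sin(x + pi/3) + C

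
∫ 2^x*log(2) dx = 2^x + C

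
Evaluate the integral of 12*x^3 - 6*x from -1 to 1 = 0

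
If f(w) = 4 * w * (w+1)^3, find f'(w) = 16*w^3 + 36*w^2 + 24*w + 4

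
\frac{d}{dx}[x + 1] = 1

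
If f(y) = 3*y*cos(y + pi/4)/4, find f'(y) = -3*y*sin(y + pi/4)/4 + 3*cos(y + pi/4)/4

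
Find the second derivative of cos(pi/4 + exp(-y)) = -(exp(y)*sin(pi/4 + exp(-y)) + sin(pi/4 - exp(-y)))*exp(-2*y)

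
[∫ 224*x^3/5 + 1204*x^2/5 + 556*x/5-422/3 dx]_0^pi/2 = 126 + (-7*pi^2/2 + 7*pi/3 + 18)*(-5*(pi/5 + 2)^2 + pi + 13)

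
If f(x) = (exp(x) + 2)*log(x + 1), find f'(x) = (x*exp(x)*log(x + 1) + exp(x)*log(x + 1) + exp(x) + 2)/(x + 1)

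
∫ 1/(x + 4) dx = log(x + 4) + C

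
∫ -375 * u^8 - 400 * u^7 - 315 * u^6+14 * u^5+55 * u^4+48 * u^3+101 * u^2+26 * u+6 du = -125*u^9/3 - 50*u^8 - 45*u^7 + 7*u^6/3 + 11*u^5 + 12*u^4 + 101*u^3/3 + 13*u^2 + 6*u + C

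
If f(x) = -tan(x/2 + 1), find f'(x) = -tan(x/2 + 1)^2/2 - 1/2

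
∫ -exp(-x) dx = exp(-x) + C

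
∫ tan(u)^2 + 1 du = tan(u) + C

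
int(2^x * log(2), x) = 2^x + C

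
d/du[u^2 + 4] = 2*u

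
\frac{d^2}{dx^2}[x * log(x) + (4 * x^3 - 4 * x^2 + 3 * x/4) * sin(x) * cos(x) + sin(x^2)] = (-16*x^4*sin(2*x) + 16*x^3*sin(2*x) - 8*x^3*sin(x^2) + 48*x^3*cos(2*x) + 21*x^2*sin(2*x) - 32*x^2*cos(2*x) - 8*x*sin(2*x) + 3*x*cos(2*x) + 4*x*cos(x^2) + 2)/(2*x)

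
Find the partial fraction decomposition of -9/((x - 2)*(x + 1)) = 3/(x + 1) - 3/(x - 2)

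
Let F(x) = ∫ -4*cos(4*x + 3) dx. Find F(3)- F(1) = -sin(15) + sin(7)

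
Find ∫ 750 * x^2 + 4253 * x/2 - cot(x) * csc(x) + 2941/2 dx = 250*x^3 + 4253*x^2/4 + 2941*x/2 + csc(x) + C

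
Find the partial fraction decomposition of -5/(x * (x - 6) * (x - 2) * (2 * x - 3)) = -40/(27*(2*x - 3)) + 5/(8*(x - 2)) - 5/(216*(x - 6)) + 5/(36*x)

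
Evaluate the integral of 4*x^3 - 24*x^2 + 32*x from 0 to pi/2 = (-4 + (-2 + pi/2)^2)^2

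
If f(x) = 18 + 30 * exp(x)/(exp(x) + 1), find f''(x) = (-30*exp(2*x) + 30*exp(x))/(exp(3*x) + 3*exp(2*x) + 3*exp(x) + 1)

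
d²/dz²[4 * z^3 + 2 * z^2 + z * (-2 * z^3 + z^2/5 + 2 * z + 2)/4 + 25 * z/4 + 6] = -6*z^2 + 243*z/10 + 5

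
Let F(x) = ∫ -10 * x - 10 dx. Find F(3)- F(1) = -60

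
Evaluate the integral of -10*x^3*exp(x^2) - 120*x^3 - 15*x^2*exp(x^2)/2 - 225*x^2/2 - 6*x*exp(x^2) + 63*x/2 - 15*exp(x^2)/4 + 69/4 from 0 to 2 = -51*exp(4)/2 - 1369/2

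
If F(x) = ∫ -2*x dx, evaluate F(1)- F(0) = -1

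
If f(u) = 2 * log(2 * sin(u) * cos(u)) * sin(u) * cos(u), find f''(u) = (-(1 - cos(4*u))*log(sin(2*u)/2) - (1 - cos(4*u))*log(2) + 2*sin(u)^4 + 2*cos(u)^4 + 3*cos(4*u)/2 - 3/2)/(sin(u)*cos(u))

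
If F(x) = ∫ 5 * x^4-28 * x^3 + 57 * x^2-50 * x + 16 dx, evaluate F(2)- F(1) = 0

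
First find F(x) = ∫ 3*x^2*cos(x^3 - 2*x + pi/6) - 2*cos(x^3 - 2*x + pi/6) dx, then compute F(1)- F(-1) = -sqrt(3)*sin(1)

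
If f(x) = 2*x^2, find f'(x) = 4*x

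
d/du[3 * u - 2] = 3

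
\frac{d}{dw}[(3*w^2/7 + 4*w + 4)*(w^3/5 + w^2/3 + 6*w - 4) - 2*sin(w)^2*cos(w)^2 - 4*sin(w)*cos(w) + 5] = 3*w^4/7 + 132*w^3/35 + 494*w^2/35 + 992*w/21 - sin(4*w) - 4*cos(2*w) + 8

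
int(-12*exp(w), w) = -12*exp(w) + C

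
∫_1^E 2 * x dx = -1 + exp(2)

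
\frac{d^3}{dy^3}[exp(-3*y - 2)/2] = -27*exp(-3*y - 2)/2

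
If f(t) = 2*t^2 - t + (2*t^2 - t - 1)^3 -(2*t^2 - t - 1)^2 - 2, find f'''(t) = 960*t^3 - 720*t^2 - 240*t + 90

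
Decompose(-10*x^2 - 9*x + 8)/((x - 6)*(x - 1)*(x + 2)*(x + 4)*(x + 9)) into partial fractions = -103/(750*(x + 9)) + 29/(125*(x + 4)) - 1/(24*(x + 2)) + 11/(750*(x - 1)) - 203/(3000*(x - 6))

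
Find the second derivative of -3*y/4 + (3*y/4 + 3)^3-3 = 81*y/32 + 81/8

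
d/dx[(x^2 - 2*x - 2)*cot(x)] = -x^2/sin(x)^2 + 2*x/tan(x) + 2*x/sin(x)^2 - 2/tan(x) + 2/sin(x)^2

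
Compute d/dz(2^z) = 2^z*log(2)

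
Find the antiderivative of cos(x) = sin(x) + C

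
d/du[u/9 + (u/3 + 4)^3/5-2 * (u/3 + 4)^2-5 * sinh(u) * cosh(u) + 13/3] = u^2/45 + 4*u/45 - 5*cosh(2*u) - 91/45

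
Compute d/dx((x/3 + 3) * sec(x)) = x*tan(x)*sec(x)/3 + 3*tan(x)*sec(x) + sec(x)/3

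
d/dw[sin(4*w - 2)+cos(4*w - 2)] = -4*sin(4*w - 2) + 4*cos(4*w - 2)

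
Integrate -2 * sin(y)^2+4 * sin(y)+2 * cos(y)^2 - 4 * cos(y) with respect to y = (sqrt(2)*sin(y + pi/4) - 2)^2 + C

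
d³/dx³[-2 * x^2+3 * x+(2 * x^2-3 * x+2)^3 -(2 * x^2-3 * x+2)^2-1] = 960*x^3 - 2160*x^2 + 1776*x - 522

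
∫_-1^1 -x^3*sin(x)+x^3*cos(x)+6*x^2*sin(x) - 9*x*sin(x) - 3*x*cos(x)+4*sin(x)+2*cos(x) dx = -8*sin(1) + 8*cos(1)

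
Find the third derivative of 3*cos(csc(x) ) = 3*(-sin(1/sin(x)) - 3*cos(1/sin(x))/sin(x) + 7*sin(1/sin(x))/sin(x)^2 + 6*cos(1/sin(x))/sin(x)^3 - sin(1/sin(x))/sin(x)^4)*cos(x)/sin(x)^2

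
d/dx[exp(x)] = exp(x)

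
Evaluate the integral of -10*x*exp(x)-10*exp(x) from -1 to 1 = -10*E - 10*exp(-1)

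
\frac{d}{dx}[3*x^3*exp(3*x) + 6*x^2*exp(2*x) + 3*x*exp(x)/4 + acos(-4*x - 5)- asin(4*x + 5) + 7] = 9*x^3*exp(3*x) + 9*x^2*exp(3*x) + 12*x^2*exp(2*x) + 12*x*exp(2*x) + 3*x*exp(x)/4 + 3*exp(x)/4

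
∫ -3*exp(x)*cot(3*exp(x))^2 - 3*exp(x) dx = cot(3*exp(x)) + C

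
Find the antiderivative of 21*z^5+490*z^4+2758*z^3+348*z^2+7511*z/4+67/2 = 7*z^6/2 + 98*z^5 + 1379*z^4/2 + 116*z^3 + 7511*z^2/8 + 67*z/2 + C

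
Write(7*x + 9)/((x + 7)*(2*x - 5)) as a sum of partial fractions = 53/(19*(2*x - 5)) + 40/(19*(x + 7))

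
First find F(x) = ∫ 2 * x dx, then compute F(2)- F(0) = 4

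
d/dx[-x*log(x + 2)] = (-x*log(x + 2) - x - 2*log(x + 2))/(x + 2)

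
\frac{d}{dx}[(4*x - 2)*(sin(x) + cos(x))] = -4*x*sin(x) + 4*x*cos(x) + 6*sin(x) + 2*cos(x)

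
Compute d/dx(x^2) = 2*x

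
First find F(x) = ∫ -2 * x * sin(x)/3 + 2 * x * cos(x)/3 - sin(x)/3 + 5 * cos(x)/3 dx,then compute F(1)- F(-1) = 4*cos(1)/3 + 2*sin(1)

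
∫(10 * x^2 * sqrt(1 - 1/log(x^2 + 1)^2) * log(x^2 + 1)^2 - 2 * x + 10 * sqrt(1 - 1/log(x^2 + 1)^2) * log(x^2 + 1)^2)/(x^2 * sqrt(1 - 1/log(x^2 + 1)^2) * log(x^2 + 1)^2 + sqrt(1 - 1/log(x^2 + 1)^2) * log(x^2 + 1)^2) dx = 10*x + acsc(log(x^2 + 1)) + C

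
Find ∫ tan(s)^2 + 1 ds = tan(s) + C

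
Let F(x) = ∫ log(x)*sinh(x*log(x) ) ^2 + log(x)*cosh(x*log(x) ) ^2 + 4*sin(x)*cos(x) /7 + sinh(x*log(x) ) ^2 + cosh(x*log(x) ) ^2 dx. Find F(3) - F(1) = -cos(6)/7 + cos(2)/7 + sinh(6*log(3))/2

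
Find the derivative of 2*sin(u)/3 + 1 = 2*cos(u)/3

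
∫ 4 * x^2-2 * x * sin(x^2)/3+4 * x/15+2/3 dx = 4*x^3/3 + 2*x^2/15 + 2*x/3 + cos(x^2)/3 + C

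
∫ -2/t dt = -2*log(t) + C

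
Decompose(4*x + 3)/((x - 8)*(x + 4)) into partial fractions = 13/(12*(x + 4)) + 35/(12*(x - 8))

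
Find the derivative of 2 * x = 2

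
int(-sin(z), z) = cos(z) + C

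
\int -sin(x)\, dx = cos(x) + C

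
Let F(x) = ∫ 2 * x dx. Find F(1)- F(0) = 1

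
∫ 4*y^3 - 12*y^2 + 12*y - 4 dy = y^4 - 4*y^3 + 6*y^2 - 4*y + C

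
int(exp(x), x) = exp(x) + C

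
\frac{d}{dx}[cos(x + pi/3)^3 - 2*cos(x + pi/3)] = -3*sin(x + pi/3)*cos(x + pi/3)^2 + 2*sin(x + pi/3)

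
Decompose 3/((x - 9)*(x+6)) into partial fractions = -1/(5*(x + 6)) + 1/(5*(x - 9))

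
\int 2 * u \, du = u^2 + C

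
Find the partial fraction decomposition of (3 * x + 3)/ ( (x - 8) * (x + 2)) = 3/(10*(x + 2)) + 27/(10*(x - 8))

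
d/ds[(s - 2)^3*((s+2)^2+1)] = 5*s^4 - 8*s^3 - 21*s^2 + 20*s + 28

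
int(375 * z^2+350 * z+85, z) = 125*z^3 + 175*z^2 + 85*z + C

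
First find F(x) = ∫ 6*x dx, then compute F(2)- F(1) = 9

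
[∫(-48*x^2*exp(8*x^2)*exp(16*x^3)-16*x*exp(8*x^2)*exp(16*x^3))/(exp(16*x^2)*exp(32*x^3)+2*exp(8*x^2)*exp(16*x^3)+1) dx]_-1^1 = -exp(8)/(1 + exp(8)) + exp(-24)/(exp(-24) + 1)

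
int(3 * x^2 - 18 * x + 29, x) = x^3 - 9*x^2 + 29*x + C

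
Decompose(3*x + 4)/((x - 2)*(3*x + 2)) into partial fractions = -3/(4*(3*x + 2)) + 5/(4*(x - 2))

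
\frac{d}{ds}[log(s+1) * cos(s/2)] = (-s*log(s + 1)*sin(s/2) - log(s + 1)*sin(s/2) + 2*cos(s/2))/(2*s + 2)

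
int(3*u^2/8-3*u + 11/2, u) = u^3/8 - 3*u^2/2 + 11*u/2 + C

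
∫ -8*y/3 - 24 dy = -4*y^2/3 - 24*y + C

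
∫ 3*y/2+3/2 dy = 3*y^2/4 + 3*y/2 + C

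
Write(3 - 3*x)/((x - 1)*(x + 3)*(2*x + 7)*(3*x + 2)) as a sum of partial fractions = -27/(119*(3*x + 2)) - 12/(17*(2*x + 7)) + 3/(7*(x + 3))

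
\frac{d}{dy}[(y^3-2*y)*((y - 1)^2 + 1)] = 5*y^4 - 8*y^3 + 8*y - 4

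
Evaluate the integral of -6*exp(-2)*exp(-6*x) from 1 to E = -exp(-8) + exp(-6*E - 2)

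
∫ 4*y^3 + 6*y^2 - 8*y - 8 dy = y^4 + 2*y^3 - 4*y^2 - 8*y + C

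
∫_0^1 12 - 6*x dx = 9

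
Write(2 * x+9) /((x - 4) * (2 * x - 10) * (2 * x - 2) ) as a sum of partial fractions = 11/(48*(x - 1)) - 17/(12*(x - 4)) + 19/(16*(x - 5))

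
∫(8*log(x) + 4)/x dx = (2*log(x) + 1)^2 + C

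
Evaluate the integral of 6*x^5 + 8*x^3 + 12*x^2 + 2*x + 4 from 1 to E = -16 + (2 + E + exp(3))^2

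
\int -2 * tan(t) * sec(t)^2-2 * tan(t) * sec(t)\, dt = (-sec(t) - 2)*sec(t) + C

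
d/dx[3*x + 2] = 3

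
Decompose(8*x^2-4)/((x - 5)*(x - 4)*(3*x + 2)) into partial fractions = -2/(119*(3*x + 2)) - 62/(7*(x - 4)) + 196/(17*(x - 5))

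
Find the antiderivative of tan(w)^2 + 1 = tan(w) + C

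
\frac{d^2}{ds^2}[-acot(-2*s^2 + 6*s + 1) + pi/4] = (12*s^4 - 72*s^3 + 140*s^2 - 96*s - 20)/(4*s^8 - 48*s^7 + 208*s^6 - 360*s^5 + 116*s^4 + 168*s^3 + 68*s^2 + 12*s + 1)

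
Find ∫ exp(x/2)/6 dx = exp(x/2)/3 + C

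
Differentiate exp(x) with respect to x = exp(x)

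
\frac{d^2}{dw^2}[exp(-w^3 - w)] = (9*w^4 + 6*w^2 - 6*w + 1)*exp(-w^3 - w)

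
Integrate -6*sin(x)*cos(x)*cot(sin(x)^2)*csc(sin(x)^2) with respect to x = 3*csc(sin(x)^2) + C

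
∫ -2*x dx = -x^2 + C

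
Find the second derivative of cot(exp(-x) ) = (-exp(x) + 2*cos(exp(-x))/sin(exp(-x)))*exp(-2*x)/sin(exp(-x))^2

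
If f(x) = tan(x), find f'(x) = cos(x)^(-2)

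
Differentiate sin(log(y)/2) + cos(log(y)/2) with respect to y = sqrt(2)*cos(log(y)/2 + pi/4)/(2*y)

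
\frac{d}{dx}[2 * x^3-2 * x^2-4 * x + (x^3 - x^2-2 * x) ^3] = 9*x^8 - 24*x^7 - 21*x^6 + 66*x^5 + 30*x^4 - 48*x^3 - 18*x^2 - 4*x - 4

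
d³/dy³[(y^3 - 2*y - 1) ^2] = 120*y^3 - 96*y - 12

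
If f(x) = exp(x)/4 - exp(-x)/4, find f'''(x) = (exp(2*x) + 1)*exp(-x)/4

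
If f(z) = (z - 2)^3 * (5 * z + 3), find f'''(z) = 120*z - 162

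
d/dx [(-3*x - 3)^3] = -81*x^2 - 162*x - 81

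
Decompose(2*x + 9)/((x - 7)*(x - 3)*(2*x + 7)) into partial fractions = 8/(273*(2*x + 7)) - 15/(52*(x - 3)) + 23/(84*(x - 7))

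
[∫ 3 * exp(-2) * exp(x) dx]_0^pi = -3*exp(-2) + 3*exp(-2 + pi)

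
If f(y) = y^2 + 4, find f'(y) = 2*y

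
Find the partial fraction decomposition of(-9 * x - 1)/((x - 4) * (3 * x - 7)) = 66/(5*(3*x - 7)) - 37/(5*(x - 4))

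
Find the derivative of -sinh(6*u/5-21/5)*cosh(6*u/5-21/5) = -6*cosh(12*u/5 - 42/5)/5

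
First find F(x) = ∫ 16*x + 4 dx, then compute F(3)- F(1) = 72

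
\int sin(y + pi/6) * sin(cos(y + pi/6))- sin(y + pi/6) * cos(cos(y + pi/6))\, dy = sin(cos(y + pi/6)) + cos(cos(y + pi/6)) + C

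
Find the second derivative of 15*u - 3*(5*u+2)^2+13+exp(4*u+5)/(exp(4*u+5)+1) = (-434*exp(4*u + 5) - 466*exp(8*u + 10) - 150*exp(12*u + 15) - 150)/(exp(15)*exp(12*u) + 3*exp(10)*exp(8*u) + 3*exp(5)*exp(4*u) + 1)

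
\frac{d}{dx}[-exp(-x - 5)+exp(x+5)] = (exp(2*x + 10) + 1)*exp(-x - 5)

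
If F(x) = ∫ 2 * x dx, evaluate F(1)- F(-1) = 0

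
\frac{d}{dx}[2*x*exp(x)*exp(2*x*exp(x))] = 4*x^2*exp(2*x*exp(x) + 2*x) + 2*x*exp(2*x*exp(x) + x) + 4*x*exp(2*x*exp(x) + 2*x) + 2*exp(2*x*exp(x) + x)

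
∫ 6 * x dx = 3*x^2 + C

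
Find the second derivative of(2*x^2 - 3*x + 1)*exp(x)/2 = x^2*exp(x) + 5*x*exp(x)/2 - exp(x)/2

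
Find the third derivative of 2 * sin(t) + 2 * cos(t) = 2*sin(t) - 2*cos(t)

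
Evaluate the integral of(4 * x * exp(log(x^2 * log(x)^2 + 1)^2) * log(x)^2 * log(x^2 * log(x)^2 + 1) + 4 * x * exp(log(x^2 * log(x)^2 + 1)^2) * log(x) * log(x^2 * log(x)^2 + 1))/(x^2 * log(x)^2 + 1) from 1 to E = -1 + exp(log(1 + exp(2))^2)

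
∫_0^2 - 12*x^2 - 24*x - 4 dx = -88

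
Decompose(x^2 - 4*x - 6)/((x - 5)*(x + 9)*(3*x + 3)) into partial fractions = 37/(112*(x + 9)) + 1/(144*(x + 1)) - 1/(252*(x - 5))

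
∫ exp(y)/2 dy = exp(y)/2 + C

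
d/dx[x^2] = 2*x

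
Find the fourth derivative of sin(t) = sin(t)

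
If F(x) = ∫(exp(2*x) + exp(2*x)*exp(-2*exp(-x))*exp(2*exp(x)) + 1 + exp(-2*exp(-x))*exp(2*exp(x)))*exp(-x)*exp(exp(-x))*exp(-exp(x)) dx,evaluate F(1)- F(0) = -exp(-E + exp(-1)) + exp(E - exp(-1))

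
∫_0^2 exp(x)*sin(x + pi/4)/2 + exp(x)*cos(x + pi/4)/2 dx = -sqrt(2)/4 + exp(2)*sin(pi/4 + 2)/2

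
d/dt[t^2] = 2*t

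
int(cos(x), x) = sin(x) + C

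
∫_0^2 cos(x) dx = sin(2)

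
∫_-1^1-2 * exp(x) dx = -2*E + 2*exp(-1)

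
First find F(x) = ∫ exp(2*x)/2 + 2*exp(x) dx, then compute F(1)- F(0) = -25/4 + (E/2 + 2)^2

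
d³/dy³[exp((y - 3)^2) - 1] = 8*y^3*exp(y^2 - 6*y + 9) - 72*y^2*exp(y^2 - 6*y + 9) + 228*y*exp(y^2 - 6*y + 9) - 252*exp(y^2 - 6*y + 9)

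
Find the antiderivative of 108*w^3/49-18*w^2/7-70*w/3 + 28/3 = 27*w^4/49 - 6*w^3/7 - 35*w^2/3 + 28*w/3 + C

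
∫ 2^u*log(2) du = 2^u + C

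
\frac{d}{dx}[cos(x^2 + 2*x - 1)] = -2*(x + 1)*sin(x^2 + 2*x - 1)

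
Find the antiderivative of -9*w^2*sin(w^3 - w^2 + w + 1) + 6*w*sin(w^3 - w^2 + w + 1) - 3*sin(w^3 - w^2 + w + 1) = 3*cos(w^3 - w^2 + w + 1) + C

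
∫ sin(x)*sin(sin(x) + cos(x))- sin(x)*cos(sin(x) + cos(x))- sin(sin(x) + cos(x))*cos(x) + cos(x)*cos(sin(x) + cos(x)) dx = sqrt(2)*sin(sqrt(2)*sin(x + pi/4) + pi/4) + C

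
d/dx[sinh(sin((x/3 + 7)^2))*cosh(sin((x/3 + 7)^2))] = 2*(x + 21)*cos(x^2/9 + 14*x/3 + 49)*cosh(2*sin(x^2/9 + 14*x/3 + 49))/9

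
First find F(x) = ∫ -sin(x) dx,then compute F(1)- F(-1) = 0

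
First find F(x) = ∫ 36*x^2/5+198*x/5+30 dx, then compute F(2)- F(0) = 792/5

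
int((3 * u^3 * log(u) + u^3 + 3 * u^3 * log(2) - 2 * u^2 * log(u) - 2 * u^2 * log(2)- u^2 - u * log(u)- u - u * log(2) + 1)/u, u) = (u^3 - u^2 - u + 1)*log(2*u) + C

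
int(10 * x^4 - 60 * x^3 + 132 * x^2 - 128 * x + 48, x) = 2*x^5 - 15*x^4 + 44*x^3 - 64*x^2 + 48*x + C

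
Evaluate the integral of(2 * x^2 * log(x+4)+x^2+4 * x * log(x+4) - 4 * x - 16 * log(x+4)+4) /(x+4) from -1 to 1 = -9*log(3) + log(5)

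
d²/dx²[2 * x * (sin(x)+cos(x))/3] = 2*sqrt(2)*(-x*sin(x + pi/4) + 2*cos(x + pi/4))/3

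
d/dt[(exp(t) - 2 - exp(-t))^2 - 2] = (2*exp(4*t) - 4*exp(3*t) - 4*exp(t) - 2)*exp(-2*t)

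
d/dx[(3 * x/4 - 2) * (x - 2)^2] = 9*x^2/4 - 10*x + 11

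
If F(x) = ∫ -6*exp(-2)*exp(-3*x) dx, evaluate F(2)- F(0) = -2*exp(-2) + 2*exp(-8)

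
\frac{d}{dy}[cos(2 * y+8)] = -2*sin(2*y + 8)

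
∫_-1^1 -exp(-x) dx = -E + exp(-1)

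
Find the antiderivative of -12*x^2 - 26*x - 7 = -4*x^3 - 13*x^2 - 7*x + C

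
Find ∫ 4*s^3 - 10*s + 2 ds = s^4 - 5*s^2 + 2*s + C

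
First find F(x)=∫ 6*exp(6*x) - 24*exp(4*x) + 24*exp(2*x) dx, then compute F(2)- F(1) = -(-2 + exp(2))^3 + (-2 + exp(4))^3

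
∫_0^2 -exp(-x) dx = -1 + exp(-2)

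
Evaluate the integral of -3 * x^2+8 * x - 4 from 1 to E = -E*(-2 + E)^2 + 1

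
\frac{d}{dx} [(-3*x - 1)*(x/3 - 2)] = 17/3 - 2*x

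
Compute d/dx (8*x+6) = 8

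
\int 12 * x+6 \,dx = 6*x^2 + 6*x + C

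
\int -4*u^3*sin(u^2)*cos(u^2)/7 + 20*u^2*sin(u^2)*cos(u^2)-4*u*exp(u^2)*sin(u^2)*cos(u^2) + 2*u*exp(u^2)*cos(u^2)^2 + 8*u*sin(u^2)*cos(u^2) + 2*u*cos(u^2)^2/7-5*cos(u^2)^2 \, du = (u^2/7 - 5*u + exp(u^2) - 2)*cos(u^2)^2 + C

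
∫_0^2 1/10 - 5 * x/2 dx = -24/5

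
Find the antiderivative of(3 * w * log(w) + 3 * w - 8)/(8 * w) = (3*w - 8)*log(w)/8 + C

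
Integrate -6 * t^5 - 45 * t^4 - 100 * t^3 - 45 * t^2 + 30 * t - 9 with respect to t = -t^6 - 9*t^5 - 25*t^4 - 15*t^3 + 15*t^2 - 9*t + C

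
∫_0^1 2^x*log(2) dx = 1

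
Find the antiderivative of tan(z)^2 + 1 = tan(z) + C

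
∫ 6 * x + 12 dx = 3*x^2 + 12*x + C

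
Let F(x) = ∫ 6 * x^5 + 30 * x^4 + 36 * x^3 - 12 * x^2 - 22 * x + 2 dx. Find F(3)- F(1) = 2712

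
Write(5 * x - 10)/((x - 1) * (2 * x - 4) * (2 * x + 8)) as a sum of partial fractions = -1/(4*(x + 4)) + 1/(4*(x - 1))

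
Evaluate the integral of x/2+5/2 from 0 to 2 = 6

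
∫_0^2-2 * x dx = -4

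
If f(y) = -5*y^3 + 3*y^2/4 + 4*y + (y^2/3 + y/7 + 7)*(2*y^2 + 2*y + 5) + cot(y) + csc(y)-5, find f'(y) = 8*y^3/3 - 85*y^2/7 + 1403*y/42 - cot(y)^2 - cot(y)*csc(y) + 124/7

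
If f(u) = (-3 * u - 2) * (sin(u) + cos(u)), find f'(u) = 3*u*sin(u) - 3*u*cos(u) - sin(u) - 5*cos(u)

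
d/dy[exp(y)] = exp(y)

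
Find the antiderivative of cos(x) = sin(x) + C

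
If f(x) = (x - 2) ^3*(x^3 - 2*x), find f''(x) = 30*x^4 - 120*x^3 + 120*x^2 + 24*x - 48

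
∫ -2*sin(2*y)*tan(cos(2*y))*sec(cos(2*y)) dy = sec(cos(2*y)) + C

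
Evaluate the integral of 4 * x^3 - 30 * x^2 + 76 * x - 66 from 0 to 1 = -37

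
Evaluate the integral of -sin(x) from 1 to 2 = -cos(1) + cos(2)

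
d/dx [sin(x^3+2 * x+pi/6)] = (3*x^2 + 2)*cos(x^3 + 2*x + pi/6)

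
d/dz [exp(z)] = exp(z)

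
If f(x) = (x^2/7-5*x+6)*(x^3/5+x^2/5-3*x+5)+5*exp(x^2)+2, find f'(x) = x^4/7 - 136*x^3/35 - 24*x^2/35 + 10*x*exp(x^2) + 1184*x/35 - 43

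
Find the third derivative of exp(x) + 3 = exp(x)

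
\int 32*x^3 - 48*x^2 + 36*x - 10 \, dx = 8*x^4 - 16*x^3 + 18*x^2 - 10*x + C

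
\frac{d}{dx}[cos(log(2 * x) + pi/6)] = -sin(log(x) + pi/6 + log(2))/x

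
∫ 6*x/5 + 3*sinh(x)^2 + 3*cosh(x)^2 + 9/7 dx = 3*x^2/5 + 9*x/7 + 3*sinh(2*x)/2 + C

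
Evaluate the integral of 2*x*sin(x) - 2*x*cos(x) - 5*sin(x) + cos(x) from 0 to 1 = -3 + cos(1) + sin(1)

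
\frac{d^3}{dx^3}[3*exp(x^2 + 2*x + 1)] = 24*x^3*exp(x^2 + 2*x + 1) + 72*x^2*exp(x^2 + 2*x + 1) + 108*x*exp(x^2 + 2*x + 1) + 60*exp(x^2 + 2*x + 1)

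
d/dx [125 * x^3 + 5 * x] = 375*x^2 + 5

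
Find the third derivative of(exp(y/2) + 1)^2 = exp(y/2)/4 + exp(y)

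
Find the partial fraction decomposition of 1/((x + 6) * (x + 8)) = -1/(2*(x + 8)) + 1/(2*(x + 6))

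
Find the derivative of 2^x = 2^x*log(2)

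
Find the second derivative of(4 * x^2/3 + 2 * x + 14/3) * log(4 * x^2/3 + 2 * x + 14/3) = (16*x^2*log(2*x^2/3 + x + 7/3) + 16*x^2*log(2) + 48*x^2 + 24*x*log(2*x^2/3 + x + 7/3) + 24*x*log(2) + 72*x + 56*log(2*x^2/3 + x + 7/3) + 56*log(2) + 74)/(6*x^2 + 9*x + 21)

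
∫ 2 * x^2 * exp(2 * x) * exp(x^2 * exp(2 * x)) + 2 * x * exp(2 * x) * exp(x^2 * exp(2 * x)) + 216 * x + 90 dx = 108*x^2 + 90*x + exp(x^2*exp(2*x)) + C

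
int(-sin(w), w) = cos(w) + C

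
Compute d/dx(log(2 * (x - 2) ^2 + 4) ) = (2*x - 4)/(x^2 - 4*x + 6)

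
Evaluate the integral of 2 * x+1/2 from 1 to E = -3/2 + E/2 + exp(2)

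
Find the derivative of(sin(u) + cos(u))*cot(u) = -sqrt(2)*sin(u + pi/4) - cos(u)/sin(u)^2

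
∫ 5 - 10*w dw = -5*w^2 + 5*w + C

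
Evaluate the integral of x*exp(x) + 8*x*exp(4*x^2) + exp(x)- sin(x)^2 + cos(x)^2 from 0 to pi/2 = -1 + pi*exp(pi/2)/2 + exp(pi^2)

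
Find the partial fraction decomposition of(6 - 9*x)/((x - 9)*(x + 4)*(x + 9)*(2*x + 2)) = -29/(480*(x + 9)) + 7/(65*(x + 4)) - 1/(32*(x + 1)) - 5/(312*(x - 9))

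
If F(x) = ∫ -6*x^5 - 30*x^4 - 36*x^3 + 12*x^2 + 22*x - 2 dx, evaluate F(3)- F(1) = -2712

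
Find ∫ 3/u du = 3*log(u) + C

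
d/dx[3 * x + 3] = 3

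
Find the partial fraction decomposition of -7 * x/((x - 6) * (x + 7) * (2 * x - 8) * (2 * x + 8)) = -49/(1716*(x + 7)) + 7/(240*(x + 4)) + 7/(176*(x - 4)) - 21/(520*(x - 6))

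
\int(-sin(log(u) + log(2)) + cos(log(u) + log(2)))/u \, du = sqrt(2)*sin(log(u) + log(2) + pi/4) + C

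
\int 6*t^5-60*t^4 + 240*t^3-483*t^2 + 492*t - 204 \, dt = t^6 - 12*t^5 + 60*t^4 - 161*t^3 + 246*t^2 - 204*t + C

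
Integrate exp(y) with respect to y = exp(y) + C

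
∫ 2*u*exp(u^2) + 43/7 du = 43*u/7 + exp(u^2) + C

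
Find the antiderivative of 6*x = 3*x^2 + C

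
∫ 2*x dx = x^2 + C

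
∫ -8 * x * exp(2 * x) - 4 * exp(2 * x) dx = -4*x*exp(2*x) + C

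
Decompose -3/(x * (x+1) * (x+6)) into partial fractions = -1/(10*(x + 6)) + 3/(5*(x + 1)) - 1/(2*x)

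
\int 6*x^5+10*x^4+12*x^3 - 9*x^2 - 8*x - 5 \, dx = x^6 + 2*x^5 + 3*x^4 - 3*x^3 - 4*x^2 - 5*x + C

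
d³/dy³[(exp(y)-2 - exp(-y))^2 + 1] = (8*exp(4*y) - 4*exp(3*y) - 4*exp(y) - 8)*exp(-2*y)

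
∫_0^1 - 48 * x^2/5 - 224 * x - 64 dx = -896/5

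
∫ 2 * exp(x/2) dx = 4*exp(x/2) + C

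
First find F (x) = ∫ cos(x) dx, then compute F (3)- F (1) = -sin(1) + sin(3)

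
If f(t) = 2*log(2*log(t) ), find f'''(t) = (4*log(t)^2 + 6*log(t) + 4)/(t^3*log(t)^3)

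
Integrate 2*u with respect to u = u^2 + C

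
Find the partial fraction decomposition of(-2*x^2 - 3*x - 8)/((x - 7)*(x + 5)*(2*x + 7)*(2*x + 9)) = -70/(23*(2*x + 9)) + 44/(63*(2*x + 7)) + 43/(36*(x + 5)) - 127/(5796*(x - 7))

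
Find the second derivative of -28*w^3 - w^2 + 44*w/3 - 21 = -168*w - 2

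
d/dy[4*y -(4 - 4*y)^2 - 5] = 36 - 32*y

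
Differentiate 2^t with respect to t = 2^t*log(2)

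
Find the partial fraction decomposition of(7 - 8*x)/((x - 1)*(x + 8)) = -71/(9*(x + 8)) - 1/(9*(x - 1))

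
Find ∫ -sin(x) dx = cos(x) + C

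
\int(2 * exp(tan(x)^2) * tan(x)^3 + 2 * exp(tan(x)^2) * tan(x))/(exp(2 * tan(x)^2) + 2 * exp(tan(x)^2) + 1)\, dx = -(4*exp(tan(x)^2) + 7)/(3*exp(tan(x)^2) + 3) + C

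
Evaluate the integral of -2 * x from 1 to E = 1 - exp(2)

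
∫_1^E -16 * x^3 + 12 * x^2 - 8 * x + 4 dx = (4 - 4*E)*(E + exp(3))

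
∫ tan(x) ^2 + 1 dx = tan(x) + C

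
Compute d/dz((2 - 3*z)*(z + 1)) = -6*z - 1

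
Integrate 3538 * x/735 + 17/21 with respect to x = 1769*x^2/735 + 17*x/21 + C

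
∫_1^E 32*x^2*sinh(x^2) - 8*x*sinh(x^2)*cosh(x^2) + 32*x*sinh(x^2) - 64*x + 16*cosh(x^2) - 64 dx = -2*(-cosh(exp(2)) + 3 + 4*E)^2 - 16*E - 4*cosh(1) + 16 + 2*(7 - cosh(1))^2 + 4*cosh(exp(2))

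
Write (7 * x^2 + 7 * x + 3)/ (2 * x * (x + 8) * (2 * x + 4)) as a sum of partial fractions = 395/(192*(x + 8)) - 17/(48*(x + 2)) + 3/(64*x)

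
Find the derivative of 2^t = 2^t*log(2)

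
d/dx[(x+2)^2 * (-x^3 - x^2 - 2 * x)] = -5*x^4 - 20*x^3 - 30*x^2 - 24*x - 8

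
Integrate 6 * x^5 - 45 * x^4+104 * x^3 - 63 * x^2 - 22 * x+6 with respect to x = x^6 - 9*x^5 + 26*x^4 - 21*x^3 - 11*x^2 + 6*x + C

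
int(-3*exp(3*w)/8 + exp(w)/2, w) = (4 - exp(2*w))*exp(w)/8 + C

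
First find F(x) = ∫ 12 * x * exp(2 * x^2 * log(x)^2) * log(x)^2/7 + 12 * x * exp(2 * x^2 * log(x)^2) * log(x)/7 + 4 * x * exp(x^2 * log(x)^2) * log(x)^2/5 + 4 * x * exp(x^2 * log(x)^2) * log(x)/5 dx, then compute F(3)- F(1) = -29/35 + 2*exp(9*log(3)^2)/5 + 3*exp(18*log(3)^2)/7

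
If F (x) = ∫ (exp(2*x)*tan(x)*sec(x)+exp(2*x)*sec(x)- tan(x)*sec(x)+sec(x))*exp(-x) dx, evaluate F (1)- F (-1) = (-2*exp(-1) + 2*E)*sec(1)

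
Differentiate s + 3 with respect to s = 1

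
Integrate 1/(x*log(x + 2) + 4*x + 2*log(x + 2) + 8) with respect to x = log(log(x + 2) + 4) + C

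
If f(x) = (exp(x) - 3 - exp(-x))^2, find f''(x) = (4*exp(4*x) - 6*exp(3*x) + 6*exp(x) + 4)*exp(-2*x)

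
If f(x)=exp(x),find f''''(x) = exp(x)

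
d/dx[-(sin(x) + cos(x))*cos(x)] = -sqrt(2)*cos(2*x + pi/4)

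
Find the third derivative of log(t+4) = 2/(t^3 + 12*t^2 + 48*t + 64)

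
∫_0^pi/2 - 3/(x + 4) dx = -3*log(pi/2 + 4) + 6*log(2)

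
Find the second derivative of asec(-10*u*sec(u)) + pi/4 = (-100*u^4/cos(u)^2 + 200*u^3*sin(u)/cos(u)^3 + 201*u^2/cos(u)^2 - 1)*cos(u)/(u^3*sqrt(100 - cos(u)^2/u^2)*(100*u^2/cos(u)^2 - 1))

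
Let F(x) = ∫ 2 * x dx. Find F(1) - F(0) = 1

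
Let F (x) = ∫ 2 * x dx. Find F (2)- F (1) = 3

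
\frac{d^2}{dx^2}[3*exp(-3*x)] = 27*exp(-3*x)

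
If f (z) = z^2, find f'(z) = 2*z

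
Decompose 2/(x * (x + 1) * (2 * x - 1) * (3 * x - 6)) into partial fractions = -16/(27*(2*x - 1)) - 2/(27*(x + 1)) + 1/(27*(x - 2)) + 1/(3*x)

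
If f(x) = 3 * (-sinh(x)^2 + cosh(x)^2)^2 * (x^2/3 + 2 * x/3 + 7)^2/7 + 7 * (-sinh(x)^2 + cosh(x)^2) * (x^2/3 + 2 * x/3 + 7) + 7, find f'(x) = 4*x^3/21 + 4*x^2/7 + 190*x/21 + 26/3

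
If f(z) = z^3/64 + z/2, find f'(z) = 3*z^2/64 + 1/2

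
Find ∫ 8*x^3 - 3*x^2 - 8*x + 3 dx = 2*x^4 - x^3 - 4*x^2 + 3*x + C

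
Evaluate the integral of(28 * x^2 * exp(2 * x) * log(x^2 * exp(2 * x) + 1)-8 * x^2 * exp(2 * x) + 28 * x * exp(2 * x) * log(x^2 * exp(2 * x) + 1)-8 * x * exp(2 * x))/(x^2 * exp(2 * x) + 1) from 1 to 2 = -7*log(1 + exp(2))^2 - 4*log(1 + 4*exp(4)) + 4*log(1 + exp(2)) + 7*log(1 + 4*exp(4))^2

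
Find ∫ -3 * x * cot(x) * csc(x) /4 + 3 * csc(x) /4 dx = 3*x*csc(x)/4 + C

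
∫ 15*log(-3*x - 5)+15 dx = 5*(3*x + 5)*log(-3*x - 5) + C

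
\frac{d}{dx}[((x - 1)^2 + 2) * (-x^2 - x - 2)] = -4*x^3 + 3*x^2 - 6*x + 1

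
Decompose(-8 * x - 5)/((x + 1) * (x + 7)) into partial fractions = -17/(2*(x + 7)) + 1/(2*(x + 1))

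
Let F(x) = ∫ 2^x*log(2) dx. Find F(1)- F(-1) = 3/2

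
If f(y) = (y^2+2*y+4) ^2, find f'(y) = 4*y^3 + 12*y^2 + 24*y + 16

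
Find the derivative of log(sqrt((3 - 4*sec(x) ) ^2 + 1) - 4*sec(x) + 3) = 4*(-sqrt(2)*sqrt(5 - 12/cos(x) + 8/cos(x)^2) - 3 + 4/cos(x))*sin(x)/((-4*sqrt(16*sec(x)^2 - 24*sec(x) + 10)*sec(x) + 3*sqrt(16*sec(x)^2 - 24*sec(x) + 10) + 16*sec(x)^2 - 24*sec(x) + 10)*cos(x)^2)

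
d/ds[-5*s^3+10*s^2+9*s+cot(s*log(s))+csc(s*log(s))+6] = -15*s^2 + 20*s - log(s)*cot(s*log(s))^2 - log(s)*cot(s*log(s))*csc(s*log(s)) - log(s) - cot(s*log(s))^2 - cot(s*log(s))*csc(s*log(s)) + 8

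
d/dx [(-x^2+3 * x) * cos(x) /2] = x^2*sin(x)/2 - 3*x*sin(x)/2 - x*cos(x) + 3*cos(x)/2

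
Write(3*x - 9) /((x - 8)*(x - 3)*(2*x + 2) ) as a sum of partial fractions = -1/(6*(x + 1)) + 1/(6*(x - 8))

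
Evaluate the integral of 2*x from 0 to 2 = 4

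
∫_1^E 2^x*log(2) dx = -2 + 2^E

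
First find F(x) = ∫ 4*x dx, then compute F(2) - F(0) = 8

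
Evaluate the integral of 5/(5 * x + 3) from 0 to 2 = -log(3) + log(13)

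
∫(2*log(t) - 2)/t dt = (log(t) - 1)^2 + C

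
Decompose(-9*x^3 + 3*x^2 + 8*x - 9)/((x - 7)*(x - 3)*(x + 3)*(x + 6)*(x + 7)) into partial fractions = 3169/(560*(x + 7)) - 665/(117*(x + 6)) + 79/(240*(x + 3)) + 67/(720*(x - 3)) - 2893/(7280*(x - 7))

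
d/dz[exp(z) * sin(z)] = sqrt(2)*exp(z)*sin(z + pi/4)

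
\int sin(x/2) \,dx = -2*cos(x/2) + C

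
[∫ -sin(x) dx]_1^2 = -cos(1) + cos(2)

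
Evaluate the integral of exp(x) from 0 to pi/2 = -1 + exp(pi/2)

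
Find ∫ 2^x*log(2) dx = 2^x + C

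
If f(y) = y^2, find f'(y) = 2*y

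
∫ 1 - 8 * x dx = -4*x^2 + x + C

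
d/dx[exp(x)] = exp(x)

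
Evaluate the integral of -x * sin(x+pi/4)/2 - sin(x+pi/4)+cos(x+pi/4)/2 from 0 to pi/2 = -sqrt(2)*(pi/4 + 1)/2 - sqrt(2)/2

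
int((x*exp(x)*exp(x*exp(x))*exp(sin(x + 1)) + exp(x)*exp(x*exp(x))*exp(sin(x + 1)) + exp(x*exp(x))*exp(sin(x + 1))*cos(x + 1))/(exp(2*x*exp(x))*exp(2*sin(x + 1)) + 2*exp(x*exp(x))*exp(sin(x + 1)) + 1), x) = exp(x*exp(x) + sin(x + 1))/(exp(x*exp(x) + sin(x + 1)) + 1) + C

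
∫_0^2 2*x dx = 4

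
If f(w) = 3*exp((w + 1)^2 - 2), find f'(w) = 6*w*exp(w^2 + 2*w - 1) + 6*exp(w^2 + 2*w - 1)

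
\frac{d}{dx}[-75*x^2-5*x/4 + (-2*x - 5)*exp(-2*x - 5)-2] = (-600*x*exp(2*x + 5) + 16*x - 5*exp(2*x + 5) + 32)*exp(-2*x - 5)/4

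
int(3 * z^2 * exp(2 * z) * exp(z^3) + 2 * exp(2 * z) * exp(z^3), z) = exp(z*(z^2 + 2)) + C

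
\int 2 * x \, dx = x^2 + C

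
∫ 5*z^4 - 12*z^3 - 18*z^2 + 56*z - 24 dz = z^5 - 3*z^4 - 6*z^3 + 28*z^2 - 24*z + C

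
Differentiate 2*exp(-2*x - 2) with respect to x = -4*exp(-2*x - 2)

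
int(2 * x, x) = x^2 + C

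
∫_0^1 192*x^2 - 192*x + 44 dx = 12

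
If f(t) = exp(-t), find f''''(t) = exp(-t)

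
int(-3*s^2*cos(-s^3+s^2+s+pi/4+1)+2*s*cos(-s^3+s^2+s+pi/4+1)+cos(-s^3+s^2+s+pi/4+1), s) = sin(-s^3 + s^2 + s + pi/4 + 1) + C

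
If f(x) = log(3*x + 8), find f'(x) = 3/(3*x + 8)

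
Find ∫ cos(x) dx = sin(x) + C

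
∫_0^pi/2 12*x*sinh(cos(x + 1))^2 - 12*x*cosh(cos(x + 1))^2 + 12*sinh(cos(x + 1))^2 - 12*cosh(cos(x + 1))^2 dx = -3*pi*(pi/2 + 2)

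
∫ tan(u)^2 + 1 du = tan(u) + C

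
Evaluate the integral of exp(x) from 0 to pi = -1 + exp(pi)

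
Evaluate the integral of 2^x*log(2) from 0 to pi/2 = -1 + 2^(pi/2)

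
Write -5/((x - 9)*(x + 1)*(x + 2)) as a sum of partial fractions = -5/(11*(x + 2)) + 1/(2*(x + 1)) - 1/(22*(x - 9))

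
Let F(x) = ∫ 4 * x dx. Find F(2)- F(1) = 6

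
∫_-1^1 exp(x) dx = E - exp(-1)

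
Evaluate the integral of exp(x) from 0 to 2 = -1 + exp(2)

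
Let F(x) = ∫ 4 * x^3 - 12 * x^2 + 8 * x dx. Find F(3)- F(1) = 8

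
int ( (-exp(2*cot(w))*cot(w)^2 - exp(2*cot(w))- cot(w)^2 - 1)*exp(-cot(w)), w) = exp(cot(w)) - exp(-cot(w)) + C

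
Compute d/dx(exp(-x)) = -exp(-x)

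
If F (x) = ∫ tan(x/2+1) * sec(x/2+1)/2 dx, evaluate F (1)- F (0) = -sec(1) + sec(3/2)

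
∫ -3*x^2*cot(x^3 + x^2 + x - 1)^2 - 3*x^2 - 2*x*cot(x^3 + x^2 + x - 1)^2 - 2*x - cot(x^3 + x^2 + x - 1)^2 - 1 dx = cot(x^3 + x^2 + x - 1) + C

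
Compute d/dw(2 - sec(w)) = -tan(w)*sec(w)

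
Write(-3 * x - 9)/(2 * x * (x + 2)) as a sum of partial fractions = 3/(4*(x + 2)) - 9/(4*x)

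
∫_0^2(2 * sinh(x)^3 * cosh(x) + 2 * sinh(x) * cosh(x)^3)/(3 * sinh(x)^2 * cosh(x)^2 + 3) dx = log(1 + sinh(2)^2*cosh(2)^2)/3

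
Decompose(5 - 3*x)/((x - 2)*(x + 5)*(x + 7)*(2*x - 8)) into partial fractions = -13/(198*(x + 7)) + 5/(63*(x + 5)) + 1/(252*(x - 2)) - 7/(396*(x - 4))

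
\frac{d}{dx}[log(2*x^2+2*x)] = (2*x + 1)/(x^2 + x)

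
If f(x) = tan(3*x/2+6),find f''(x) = 9*tan(3*x/2 + 6)^3/2 + 9*tan(3*x/2 + 6)/2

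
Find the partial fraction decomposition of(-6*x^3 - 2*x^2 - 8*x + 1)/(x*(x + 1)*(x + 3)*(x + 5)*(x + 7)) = 2017/(336*(x + 7)) - 741/(80*(x + 5)) + 169/(48*(x + 3)) - 13/(48*(x + 1)) + 1/(105*x)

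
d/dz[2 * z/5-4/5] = 2/5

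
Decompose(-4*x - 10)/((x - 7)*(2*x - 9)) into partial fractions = 56/(5*(2*x - 9)) - 38/(5*(x - 7))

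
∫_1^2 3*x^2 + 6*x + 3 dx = 19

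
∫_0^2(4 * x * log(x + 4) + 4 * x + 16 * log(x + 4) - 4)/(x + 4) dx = 8*log(2) + 4*log(6)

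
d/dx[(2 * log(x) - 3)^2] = (8*log(x) - 12)/x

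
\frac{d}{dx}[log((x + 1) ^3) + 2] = 3/(x + 1)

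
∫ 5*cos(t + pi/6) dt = 5*sin(t + pi/6) + C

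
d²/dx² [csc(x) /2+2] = cot(x)^2*csc(x) + csc(x)/2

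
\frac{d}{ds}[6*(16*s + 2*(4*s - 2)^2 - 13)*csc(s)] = 6*(-32*s^2*cos(s)/sin(s) + 64*s + 16*s*cos(s)/sin(s) - 16 + 5*cos(s)/sin(s))/sin(s)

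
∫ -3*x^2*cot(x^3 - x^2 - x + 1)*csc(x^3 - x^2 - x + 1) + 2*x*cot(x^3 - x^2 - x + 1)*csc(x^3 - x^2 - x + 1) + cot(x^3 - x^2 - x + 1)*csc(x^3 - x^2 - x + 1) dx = csc(x^3 - x^2 - x + 1) + C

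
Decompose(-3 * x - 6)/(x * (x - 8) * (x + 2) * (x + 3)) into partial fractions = -1/(11*(x + 3)) - 3/(88*(x - 8)) + 1/(8*x)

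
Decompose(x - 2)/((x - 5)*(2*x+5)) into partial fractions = 3/(5*(2*x + 5)) + 1/(5*(x - 5))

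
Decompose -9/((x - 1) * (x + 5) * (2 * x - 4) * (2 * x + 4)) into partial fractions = 1/(56*(x + 5)) - 1/(16*(x + 2)) + 1/(8*(x - 1)) - 9/(112*(x - 2))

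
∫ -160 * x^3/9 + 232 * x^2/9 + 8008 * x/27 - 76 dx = -40*x^4/9 + 232*x^3/27 + 4004*x^2/27 - 76*x + C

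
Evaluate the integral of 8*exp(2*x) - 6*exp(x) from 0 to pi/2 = -6*exp(pi/2) + 2 + 4*exp(pi)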